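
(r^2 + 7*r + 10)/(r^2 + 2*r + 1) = (r^2 + 7*r + 10)/(r^2 + 2*r + 1)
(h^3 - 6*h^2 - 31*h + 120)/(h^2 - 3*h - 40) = h - 3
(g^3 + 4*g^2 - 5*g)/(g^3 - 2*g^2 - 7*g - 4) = g*(-g^2 - 4*g + 5)/(-g^3 + 2*g^2 + 7*g + 4)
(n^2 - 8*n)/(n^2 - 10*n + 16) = n/(n - 2)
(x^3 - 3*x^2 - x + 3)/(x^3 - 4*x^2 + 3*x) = (x + 1)/x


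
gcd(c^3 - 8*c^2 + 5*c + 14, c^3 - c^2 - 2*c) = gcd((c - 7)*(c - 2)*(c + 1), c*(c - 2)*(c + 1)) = c^2 - c - 2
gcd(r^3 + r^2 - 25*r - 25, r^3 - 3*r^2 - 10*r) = r - 5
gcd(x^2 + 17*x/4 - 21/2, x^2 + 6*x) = x + 6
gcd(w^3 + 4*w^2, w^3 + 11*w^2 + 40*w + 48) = w + 4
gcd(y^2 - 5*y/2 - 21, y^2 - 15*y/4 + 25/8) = 1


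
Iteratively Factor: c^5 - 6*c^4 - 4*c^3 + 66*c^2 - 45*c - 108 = (c + 3)*(c^4 - 9*c^3 + 23*c^2 - 3*c - 36) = (c - 4)*(c + 3)*(c^3 - 5*c^2 + 3*c + 9) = (c - 4)*(c - 3)*(c + 3)*(c^2 - 2*c - 3) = (c - 4)*(c - 3)*(c + 1)*(c + 3)*(c - 3)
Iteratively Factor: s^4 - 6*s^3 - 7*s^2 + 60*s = (s)*(s^3 - 6*s^2 - 7*s + 60) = s*(s - 4)*(s^2 - 2*s - 15) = s*(s - 4)*(s + 3)*(s - 5)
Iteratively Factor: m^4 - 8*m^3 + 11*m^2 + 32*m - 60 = (m - 2)*(m^3 - 6*m^2 - m + 30) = (m - 2)*(m + 2)*(m^2 - 8*m + 15) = (m - 3)*(m - 2)*(m + 2)*(m - 5)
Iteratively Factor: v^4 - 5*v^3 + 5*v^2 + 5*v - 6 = (v - 3)*(v^3 - 2*v^2 - v + 2) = (v - 3)*(v - 1)*(v^2 - v - 2) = (v - 3)*(v - 1)*(v + 1)*(v - 2)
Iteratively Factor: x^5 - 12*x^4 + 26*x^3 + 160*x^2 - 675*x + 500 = (x - 1)*(x^4 - 11*x^3 + 15*x^2 + 175*x - 500) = (x - 5)*(x - 1)*(x^3 - 6*x^2 - 15*x + 100) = (x - 5)^2*(x - 1)*(x^2 - x - 20) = (x - 5)^2*(x - 1)*(x + 4)*(x - 5)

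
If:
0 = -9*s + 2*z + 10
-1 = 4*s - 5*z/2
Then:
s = 54/29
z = 98/29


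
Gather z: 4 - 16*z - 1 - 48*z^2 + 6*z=-48*z^2 - 10*z + 3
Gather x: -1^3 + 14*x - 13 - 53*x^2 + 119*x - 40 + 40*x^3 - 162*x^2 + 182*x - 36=40*x^3 - 215*x^2 + 315*x - 90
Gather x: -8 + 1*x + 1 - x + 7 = 0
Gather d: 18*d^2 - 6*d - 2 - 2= 18*d^2 - 6*d - 4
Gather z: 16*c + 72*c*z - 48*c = 72*c*z - 32*c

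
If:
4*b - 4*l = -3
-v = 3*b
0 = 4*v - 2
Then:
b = -1/6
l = 7/12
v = 1/2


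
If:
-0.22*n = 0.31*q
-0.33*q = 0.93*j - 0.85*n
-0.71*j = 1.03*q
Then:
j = 0.00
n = 0.00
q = 0.00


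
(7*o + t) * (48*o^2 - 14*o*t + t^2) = 336*o^3 - 50*o^2*t - 7*o*t^2 + t^3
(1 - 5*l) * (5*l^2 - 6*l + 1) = -25*l^3 + 35*l^2 - 11*l + 1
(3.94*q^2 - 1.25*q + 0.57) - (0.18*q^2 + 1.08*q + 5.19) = 3.76*q^2 - 2.33*q - 4.62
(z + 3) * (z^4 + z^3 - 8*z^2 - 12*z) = z^5 + 4*z^4 - 5*z^3 - 36*z^2 - 36*z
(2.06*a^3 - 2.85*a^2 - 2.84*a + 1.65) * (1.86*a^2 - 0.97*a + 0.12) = 3.8316*a^5 - 7.2992*a^4 - 2.2707*a^3 + 5.4818*a^2 - 1.9413*a + 0.198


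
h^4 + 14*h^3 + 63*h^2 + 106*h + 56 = (h + 1)*(h + 2)*(h + 4)*(h + 7)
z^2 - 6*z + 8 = (z - 4)*(z - 2)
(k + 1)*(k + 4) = k^2 + 5*k + 4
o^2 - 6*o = o*(o - 6)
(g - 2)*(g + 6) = g^2 + 4*g - 12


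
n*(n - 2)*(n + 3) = n^3 + n^2 - 6*n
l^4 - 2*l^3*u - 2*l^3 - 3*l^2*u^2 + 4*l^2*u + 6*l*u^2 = l*(l - 2)*(l - 3*u)*(l + u)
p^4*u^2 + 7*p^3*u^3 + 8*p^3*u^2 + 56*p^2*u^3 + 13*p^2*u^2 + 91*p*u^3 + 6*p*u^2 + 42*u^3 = (p + 6)*(p + 7*u)*(p*u + u)^2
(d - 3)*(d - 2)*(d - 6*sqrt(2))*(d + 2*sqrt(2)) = d^4 - 4*sqrt(2)*d^3 - 5*d^3 - 18*d^2 + 20*sqrt(2)*d^2 - 24*sqrt(2)*d + 120*d - 144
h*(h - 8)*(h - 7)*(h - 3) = h^4 - 18*h^3 + 101*h^2 - 168*h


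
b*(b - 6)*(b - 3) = b^3 - 9*b^2 + 18*b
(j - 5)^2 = j^2 - 10*j + 25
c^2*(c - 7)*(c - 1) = c^4 - 8*c^3 + 7*c^2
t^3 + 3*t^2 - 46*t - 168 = (t - 7)*(t + 4)*(t + 6)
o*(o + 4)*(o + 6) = o^3 + 10*o^2 + 24*o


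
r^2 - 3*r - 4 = (r - 4)*(r + 1)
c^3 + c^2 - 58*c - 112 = (c - 8)*(c + 2)*(c + 7)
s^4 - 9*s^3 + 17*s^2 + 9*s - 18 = (s - 6)*(s - 3)*(s - 1)*(s + 1)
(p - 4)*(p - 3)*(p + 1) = p^3 - 6*p^2 + 5*p + 12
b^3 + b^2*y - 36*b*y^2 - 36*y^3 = (b - 6*y)*(b + y)*(b + 6*y)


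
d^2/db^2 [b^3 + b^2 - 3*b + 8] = 6*b + 2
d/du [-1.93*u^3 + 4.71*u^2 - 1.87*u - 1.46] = -5.79*u^2 + 9.42*u - 1.87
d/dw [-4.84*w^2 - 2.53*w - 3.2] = -9.68*w - 2.53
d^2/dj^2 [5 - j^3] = -6*j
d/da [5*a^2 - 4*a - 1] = 10*a - 4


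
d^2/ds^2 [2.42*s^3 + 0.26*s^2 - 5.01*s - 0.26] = 14.52*s + 0.52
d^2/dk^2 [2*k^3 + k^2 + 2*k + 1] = 12*k + 2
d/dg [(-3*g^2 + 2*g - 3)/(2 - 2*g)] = (3*g^2 - 6*g - 1)/(2*(g^2 - 2*g + 1))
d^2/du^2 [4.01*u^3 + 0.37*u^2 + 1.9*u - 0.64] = 24.06*u + 0.74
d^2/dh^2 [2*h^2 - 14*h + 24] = 4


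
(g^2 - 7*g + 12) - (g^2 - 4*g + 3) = 9 - 3*g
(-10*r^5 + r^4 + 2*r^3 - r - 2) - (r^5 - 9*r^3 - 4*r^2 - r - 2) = -11*r^5 + r^4 + 11*r^3 + 4*r^2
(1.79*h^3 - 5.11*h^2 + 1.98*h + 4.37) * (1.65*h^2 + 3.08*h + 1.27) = 2.9535*h^5 - 2.9183*h^4 - 10.1985*h^3 + 6.8192*h^2 + 15.9742*h + 5.5499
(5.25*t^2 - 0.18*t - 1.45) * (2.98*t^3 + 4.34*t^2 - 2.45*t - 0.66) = 15.645*t^5 + 22.2486*t^4 - 17.9647*t^3 - 9.317*t^2 + 3.6713*t + 0.957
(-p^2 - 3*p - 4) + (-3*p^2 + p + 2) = -4*p^2 - 2*p - 2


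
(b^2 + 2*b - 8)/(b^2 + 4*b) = (b - 2)/b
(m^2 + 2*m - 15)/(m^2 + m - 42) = (m^2 + 2*m - 15)/(m^2 + m - 42)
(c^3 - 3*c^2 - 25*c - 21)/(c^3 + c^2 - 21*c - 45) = (c^2 - 6*c - 7)/(c^2 - 2*c - 15)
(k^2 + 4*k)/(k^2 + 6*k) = (k + 4)/(k + 6)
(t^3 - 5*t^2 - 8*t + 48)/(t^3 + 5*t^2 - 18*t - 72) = (t - 4)/(t + 6)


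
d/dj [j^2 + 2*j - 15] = 2*j + 2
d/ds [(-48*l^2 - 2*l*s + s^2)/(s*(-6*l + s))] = 4*l*(-72*l^2 + 24*l*s - s^2)/(s^2*(36*l^2 - 12*l*s + s^2))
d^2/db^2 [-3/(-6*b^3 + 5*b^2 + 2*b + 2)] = 6*((5 - 18*b)*(-6*b^3 + 5*b^2 + 2*b + 2) - 4*(-9*b^2 + 5*b + 1)^2)/(-6*b^3 + 5*b^2 + 2*b + 2)^3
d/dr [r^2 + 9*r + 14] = 2*r + 9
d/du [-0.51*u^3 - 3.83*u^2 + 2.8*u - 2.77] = -1.53*u^2 - 7.66*u + 2.8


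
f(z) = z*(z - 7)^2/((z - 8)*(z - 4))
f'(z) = -z*(z - 7)^2/((z - 8)*(z - 4)^2) + z*(2*z - 14)/((z - 8)*(z - 4)) - z*(z - 7)^2/((z - 8)^2*(z - 4)) + (z - 7)^2/((z - 8)*(z - 4))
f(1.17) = 2.06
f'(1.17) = 2.08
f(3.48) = 18.35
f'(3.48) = 34.19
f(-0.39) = -0.58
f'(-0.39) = 1.44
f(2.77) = 7.70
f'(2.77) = 6.88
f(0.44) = 0.70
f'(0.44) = 1.68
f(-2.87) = -3.74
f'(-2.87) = 1.17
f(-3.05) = -3.95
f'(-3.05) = 1.16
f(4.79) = -9.23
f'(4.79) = 15.23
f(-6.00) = -7.24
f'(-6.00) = 1.08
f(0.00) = 0.00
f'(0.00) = 1.53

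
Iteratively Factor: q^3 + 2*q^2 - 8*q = (q - 2)*(q^2 + 4*q) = (q - 2)*(q + 4)*(q)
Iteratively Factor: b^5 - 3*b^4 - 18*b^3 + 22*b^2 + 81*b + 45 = (b + 3)*(b^4 - 6*b^3 + 22*b + 15) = (b + 1)*(b + 3)*(b^3 - 7*b^2 + 7*b + 15) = (b + 1)^2*(b + 3)*(b^2 - 8*b + 15) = (b - 3)*(b + 1)^2*(b + 3)*(b - 5)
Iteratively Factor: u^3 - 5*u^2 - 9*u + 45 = (u - 3)*(u^2 - 2*u - 15) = (u - 5)*(u - 3)*(u + 3)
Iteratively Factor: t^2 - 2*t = (t)*(t - 2)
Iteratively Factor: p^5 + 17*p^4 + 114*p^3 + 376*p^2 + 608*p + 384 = (p + 3)*(p^4 + 14*p^3 + 72*p^2 + 160*p + 128) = (p + 3)*(p + 4)*(p^3 + 10*p^2 + 32*p + 32) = (p + 2)*(p + 3)*(p + 4)*(p^2 + 8*p + 16) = (p + 2)*(p + 3)*(p + 4)^2*(p + 4)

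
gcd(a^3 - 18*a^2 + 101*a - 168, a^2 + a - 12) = a - 3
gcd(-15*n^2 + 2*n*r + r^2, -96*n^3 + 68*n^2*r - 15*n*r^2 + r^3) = -3*n + r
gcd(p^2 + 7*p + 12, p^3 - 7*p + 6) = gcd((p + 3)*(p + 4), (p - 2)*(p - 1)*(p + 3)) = p + 3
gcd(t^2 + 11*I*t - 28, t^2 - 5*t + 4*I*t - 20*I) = t + 4*I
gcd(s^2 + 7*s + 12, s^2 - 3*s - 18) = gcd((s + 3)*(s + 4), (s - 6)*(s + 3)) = s + 3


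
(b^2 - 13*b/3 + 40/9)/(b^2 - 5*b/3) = (b - 8/3)/b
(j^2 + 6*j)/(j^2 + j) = (j + 6)/(j + 1)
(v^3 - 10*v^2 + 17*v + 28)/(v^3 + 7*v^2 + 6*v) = (v^2 - 11*v + 28)/(v*(v + 6))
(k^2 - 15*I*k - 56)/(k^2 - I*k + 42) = (k - 8*I)/(k + 6*I)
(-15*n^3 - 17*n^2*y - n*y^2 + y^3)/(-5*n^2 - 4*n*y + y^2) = 3*n + y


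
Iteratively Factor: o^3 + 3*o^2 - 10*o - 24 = (o + 2)*(o^2 + o - 12) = (o - 3)*(o + 2)*(o + 4)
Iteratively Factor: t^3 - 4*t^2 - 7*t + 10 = (t - 1)*(t^2 - 3*t - 10) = (t - 1)*(t + 2)*(t - 5)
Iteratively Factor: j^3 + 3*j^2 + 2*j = (j)*(j^2 + 3*j + 2) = j*(j + 1)*(j + 2)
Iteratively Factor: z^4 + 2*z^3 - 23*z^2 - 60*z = (z - 5)*(z^3 + 7*z^2 + 12*z) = (z - 5)*(z + 4)*(z^2 + 3*z) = z*(z - 5)*(z + 4)*(z + 3)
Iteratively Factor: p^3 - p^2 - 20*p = (p - 5)*(p^2 + 4*p) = (p - 5)*(p + 4)*(p)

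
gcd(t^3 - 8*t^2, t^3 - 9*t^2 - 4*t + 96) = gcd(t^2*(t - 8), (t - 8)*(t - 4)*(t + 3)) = t - 8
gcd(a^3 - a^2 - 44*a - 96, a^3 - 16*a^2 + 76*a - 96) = a - 8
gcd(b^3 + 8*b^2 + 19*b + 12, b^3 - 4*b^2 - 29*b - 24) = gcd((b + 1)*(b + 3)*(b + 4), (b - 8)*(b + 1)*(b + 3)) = b^2 + 4*b + 3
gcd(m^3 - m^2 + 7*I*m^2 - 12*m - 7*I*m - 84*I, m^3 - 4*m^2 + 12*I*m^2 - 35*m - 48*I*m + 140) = m^2 + m*(-4 + 7*I) - 28*I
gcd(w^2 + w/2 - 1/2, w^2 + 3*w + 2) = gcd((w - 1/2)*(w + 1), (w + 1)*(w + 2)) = w + 1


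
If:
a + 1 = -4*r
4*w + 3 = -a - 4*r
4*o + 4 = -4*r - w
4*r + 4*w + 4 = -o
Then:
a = 1/2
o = -1/2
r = -3/8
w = -1/2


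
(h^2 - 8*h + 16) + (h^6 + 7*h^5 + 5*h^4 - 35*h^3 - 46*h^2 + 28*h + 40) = h^6 + 7*h^5 + 5*h^4 - 35*h^3 - 45*h^2 + 20*h + 56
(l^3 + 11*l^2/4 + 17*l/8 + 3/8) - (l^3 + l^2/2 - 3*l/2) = 9*l^2/4 + 29*l/8 + 3/8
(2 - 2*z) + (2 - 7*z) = 4 - 9*z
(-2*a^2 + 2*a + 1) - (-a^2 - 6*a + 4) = -a^2 + 8*a - 3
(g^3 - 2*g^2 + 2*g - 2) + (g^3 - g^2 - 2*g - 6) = 2*g^3 - 3*g^2 - 8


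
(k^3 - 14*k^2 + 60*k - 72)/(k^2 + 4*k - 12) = (k^2 - 12*k + 36)/(k + 6)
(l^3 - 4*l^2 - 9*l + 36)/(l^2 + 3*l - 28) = (l^2 - 9)/(l + 7)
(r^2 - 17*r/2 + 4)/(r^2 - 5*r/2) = (2*r^2 - 17*r + 8)/(r*(2*r - 5))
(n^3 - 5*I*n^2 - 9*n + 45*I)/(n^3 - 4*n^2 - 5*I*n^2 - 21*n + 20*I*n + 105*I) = (n - 3)/(n - 7)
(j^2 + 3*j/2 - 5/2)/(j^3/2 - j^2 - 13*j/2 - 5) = (-2*j^2 - 3*j + 5)/(-j^3 + 2*j^2 + 13*j + 10)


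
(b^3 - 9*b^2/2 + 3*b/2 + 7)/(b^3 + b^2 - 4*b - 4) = (b - 7/2)/(b + 2)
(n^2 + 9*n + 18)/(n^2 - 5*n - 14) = (n^2 + 9*n + 18)/(n^2 - 5*n - 14)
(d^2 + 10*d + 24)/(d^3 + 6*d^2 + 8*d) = (d + 6)/(d*(d + 2))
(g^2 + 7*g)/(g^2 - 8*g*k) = (g + 7)/(g - 8*k)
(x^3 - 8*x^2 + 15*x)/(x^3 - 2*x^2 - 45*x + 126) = x*(x - 5)/(x^2 + x - 42)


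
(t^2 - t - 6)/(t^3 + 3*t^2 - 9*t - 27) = (t + 2)/(t^2 + 6*t + 9)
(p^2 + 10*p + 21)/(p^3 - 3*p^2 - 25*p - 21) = (p + 7)/(p^2 - 6*p - 7)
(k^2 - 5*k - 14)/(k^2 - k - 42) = (k + 2)/(k + 6)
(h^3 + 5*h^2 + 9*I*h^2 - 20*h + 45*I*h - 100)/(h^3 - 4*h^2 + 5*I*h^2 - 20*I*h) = (h^2 + h*(5 + 4*I) + 20*I)/(h*(h - 4))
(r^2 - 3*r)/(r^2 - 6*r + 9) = r/(r - 3)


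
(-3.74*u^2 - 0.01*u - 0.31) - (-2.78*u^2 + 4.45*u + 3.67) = -0.96*u^2 - 4.46*u - 3.98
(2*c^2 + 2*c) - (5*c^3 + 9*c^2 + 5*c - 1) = -5*c^3 - 7*c^2 - 3*c + 1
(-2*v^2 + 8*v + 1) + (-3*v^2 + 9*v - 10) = -5*v^2 + 17*v - 9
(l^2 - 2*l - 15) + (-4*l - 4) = l^2 - 6*l - 19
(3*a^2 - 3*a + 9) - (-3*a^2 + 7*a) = 6*a^2 - 10*a + 9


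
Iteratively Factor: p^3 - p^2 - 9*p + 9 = (p - 1)*(p^2 - 9) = (p - 3)*(p - 1)*(p + 3)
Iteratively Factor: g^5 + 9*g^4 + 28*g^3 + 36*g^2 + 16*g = (g + 1)*(g^4 + 8*g^3 + 20*g^2 + 16*g) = (g + 1)*(g + 2)*(g^3 + 6*g^2 + 8*g) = g*(g + 1)*(g + 2)*(g^2 + 6*g + 8) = g*(g + 1)*(g + 2)*(g + 4)*(g + 2)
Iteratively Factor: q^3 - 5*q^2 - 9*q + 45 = (q - 5)*(q^2 - 9) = (q - 5)*(q + 3)*(q - 3)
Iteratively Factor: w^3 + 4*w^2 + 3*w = (w)*(w^2 + 4*w + 3) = w*(w + 3)*(w + 1)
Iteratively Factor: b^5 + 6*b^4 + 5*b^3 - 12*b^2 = (b + 3)*(b^4 + 3*b^3 - 4*b^2) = b*(b + 3)*(b^3 + 3*b^2 - 4*b) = b*(b + 3)*(b + 4)*(b^2 - b) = b*(b - 1)*(b + 3)*(b + 4)*(b)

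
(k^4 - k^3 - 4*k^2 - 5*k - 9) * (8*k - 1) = 8*k^5 - 9*k^4 - 31*k^3 - 36*k^2 - 67*k + 9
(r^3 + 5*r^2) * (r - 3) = r^4 + 2*r^3 - 15*r^2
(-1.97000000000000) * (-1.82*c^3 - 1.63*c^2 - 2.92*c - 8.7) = 3.5854*c^3 + 3.2111*c^2 + 5.7524*c + 17.139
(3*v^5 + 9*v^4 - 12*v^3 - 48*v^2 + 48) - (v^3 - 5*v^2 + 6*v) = 3*v^5 + 9*v^4 - 13*v^3 - 43*v^2 - 6*v + 48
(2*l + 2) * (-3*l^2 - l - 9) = -6*l^3 - 8*l^2 - 20*l - 18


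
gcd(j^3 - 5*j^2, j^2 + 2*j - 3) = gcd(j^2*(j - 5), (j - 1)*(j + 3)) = 1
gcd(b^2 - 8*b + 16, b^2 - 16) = b - 4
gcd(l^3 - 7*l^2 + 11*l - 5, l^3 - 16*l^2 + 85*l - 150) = l - 5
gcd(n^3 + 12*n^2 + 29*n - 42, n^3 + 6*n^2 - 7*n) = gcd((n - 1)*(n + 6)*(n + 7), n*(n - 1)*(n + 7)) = n^2 + 6*n - 7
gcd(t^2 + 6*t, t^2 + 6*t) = t^2 + 6*t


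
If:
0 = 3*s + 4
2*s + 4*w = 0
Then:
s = -4/3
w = 2/3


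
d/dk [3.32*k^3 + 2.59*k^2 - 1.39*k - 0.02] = 9.96*k^2 + 5.18*k - 1.39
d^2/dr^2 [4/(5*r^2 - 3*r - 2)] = 8*(25*r^2 - 15*r - (10*r - 3)^2 - 10)/(-5*r^2 + 3*r + 2)^3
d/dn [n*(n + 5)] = 2*n + 5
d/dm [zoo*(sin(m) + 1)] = zoo*cos(m)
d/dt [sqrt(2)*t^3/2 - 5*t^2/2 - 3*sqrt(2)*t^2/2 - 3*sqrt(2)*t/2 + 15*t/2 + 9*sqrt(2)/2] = 3*sqrt(2)*t^2/2 - 5*t - 3*sqrt(2)*t - 3*sqrt(2)/2 + 15/2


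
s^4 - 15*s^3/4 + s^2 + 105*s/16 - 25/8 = (s - 5/2)*(s - 2)*(s - 1/2)*(s + 5/4)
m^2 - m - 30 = (m - 6)*(m + 5)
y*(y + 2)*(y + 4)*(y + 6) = y^4 + 12*y^3 + 44*y^2 + 48*y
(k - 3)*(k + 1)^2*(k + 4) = k^4 + 3*k^3 - 9*k^2 - 23*k - 12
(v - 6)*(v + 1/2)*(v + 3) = v^3 - 5*v^2/2 - 39*v/2 - 9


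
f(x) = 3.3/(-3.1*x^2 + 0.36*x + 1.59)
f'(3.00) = 0.09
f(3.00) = -0.13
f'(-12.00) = -0.00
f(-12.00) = -0.01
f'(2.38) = 0.21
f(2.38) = -0.22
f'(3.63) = 0.05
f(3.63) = -0.09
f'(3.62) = 0.05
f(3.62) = -0.09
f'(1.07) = 8.36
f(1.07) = -2.10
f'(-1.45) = -1.04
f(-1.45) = -0.61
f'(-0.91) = -11.64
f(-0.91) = -2.53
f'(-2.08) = -0.28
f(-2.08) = -0.26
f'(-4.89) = -0.02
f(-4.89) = -0.04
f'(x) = 3.3*(6.2*x - 0.36)/(-3.1*x^2 + 0.36*x + 1.59)^2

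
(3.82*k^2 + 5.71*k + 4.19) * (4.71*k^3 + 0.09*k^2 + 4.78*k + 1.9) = 17.9922*k^5 + 27.2379*k^4 + 38.5084*k^3 + 34.9289*k^2 + 30.8772*k + 7.961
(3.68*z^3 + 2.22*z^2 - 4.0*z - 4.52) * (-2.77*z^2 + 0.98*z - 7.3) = -10.1936*z^5 - 2.543*z^4 - 13.6084*z^3 - 7.6056*z^2 + 24.7704*z + 32.996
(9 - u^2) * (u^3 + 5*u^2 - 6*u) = -u^5 - 5*u^4 + 15*u^3 + 45*u^2 - 54*u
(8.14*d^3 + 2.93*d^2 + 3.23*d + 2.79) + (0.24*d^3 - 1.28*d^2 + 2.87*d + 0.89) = 8.38*d^3 + 1.65*d^2 + 6.1*d + 3.68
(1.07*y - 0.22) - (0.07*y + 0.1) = 1.0*y - 0.32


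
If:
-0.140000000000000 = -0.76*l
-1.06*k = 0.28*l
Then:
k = -0.05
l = 0.18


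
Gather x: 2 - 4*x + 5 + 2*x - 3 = 4 - 2*x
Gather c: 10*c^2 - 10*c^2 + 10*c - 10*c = 0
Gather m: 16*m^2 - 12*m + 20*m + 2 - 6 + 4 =16*m^2 + 8*m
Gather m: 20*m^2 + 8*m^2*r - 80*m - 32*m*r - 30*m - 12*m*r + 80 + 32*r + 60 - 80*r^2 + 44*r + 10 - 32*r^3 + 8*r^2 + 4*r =m^2*(8*r + 20) + m*(-44*r - 110) - 32*r^3 - 72*r^2 + 80*r + 150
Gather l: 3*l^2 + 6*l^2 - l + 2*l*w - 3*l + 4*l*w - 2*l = 9*l^2 + l*(6*w - 6)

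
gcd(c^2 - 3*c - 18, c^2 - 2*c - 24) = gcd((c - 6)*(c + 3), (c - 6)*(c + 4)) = c - 6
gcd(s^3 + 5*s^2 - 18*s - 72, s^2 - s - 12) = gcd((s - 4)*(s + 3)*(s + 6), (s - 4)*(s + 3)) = s^2 - s - 12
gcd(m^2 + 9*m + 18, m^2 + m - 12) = 1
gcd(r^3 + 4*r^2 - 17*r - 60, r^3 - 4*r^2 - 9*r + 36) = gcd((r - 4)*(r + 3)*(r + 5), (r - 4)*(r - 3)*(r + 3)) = r^2 - r - 12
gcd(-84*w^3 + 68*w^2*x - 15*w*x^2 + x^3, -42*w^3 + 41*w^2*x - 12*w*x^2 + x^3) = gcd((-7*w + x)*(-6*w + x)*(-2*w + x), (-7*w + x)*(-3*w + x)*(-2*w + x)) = 14*w^2 - 9*w*x + x^2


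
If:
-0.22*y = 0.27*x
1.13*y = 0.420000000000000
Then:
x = -0.30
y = 0.37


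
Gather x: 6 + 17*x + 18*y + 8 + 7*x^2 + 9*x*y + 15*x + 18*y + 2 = 7*x^2 + x*(9*y + 32) + 36*y + 16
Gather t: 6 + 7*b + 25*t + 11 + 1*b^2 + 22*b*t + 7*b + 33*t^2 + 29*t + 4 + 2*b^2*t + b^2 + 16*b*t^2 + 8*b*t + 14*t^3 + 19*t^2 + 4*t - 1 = 2*b^2 + 14*b + 14*t^3 + t^2*(16*b + 52) + t*(2*b^2 + 30*b + 58) + 20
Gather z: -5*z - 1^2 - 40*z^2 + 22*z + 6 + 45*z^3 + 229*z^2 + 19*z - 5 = 45*z^3 + 189*z^2 + 36*z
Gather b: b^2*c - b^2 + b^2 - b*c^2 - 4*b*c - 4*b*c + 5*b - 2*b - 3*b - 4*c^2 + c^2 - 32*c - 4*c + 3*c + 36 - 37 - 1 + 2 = b^2*c + b*(-c^2 - 8*c) - 3*c^2 - 33*c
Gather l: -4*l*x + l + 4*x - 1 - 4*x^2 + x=l*(1 - 4*x) - 4*x^2 + 5*x - 1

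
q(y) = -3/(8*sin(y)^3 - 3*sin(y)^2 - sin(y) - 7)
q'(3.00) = 0.08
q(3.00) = 0.42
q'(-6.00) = -0.04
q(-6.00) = 0.41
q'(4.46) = -0.08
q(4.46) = 0.19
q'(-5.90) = 0.01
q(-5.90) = 0.41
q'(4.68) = -0.01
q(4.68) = 0.18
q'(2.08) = -0.75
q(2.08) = 0.62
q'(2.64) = -0.08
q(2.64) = 0.41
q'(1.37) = 0.87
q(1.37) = 0.90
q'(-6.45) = 0.04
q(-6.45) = 0.43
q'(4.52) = -0.06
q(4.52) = 0.18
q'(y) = -3*(-24*sin(y)^2*cos(y) + 6*sin(y)*cos(y) + cos(y))/(8*sin(y)^3 - 3*sin(y)^2 - sin(y) - 7)^2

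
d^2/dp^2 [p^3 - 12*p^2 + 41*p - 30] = 6*p - 24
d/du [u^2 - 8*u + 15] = 2*u - 8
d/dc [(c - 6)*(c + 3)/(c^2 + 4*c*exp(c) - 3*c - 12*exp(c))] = (-(c - 6)*(c + 3)*(4*c*exp(c) + 2*c - 8*exp(c) - 3) + (2*c - 3)*(c^2 + 4*c*exp(c) - 3*c - 12*exp(c)))/(c^2 + 4*c*exp(c) - 3*c - 12*exp(c))^2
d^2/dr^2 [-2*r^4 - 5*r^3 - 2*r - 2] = 6*r*(-4*r - 5)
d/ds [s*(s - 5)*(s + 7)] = 3*s^2 + 4*s - 35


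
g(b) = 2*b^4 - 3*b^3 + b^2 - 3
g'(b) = 8*b^3 - 9*b^2 + 2*b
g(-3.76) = 570.35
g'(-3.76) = -560.02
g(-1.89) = 46.35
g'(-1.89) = -89.94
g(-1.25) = 9.30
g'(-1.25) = -32.19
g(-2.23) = 84.70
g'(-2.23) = -137.93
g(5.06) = 945.03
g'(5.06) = 816.12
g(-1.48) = 18.51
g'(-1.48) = -48.61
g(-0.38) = -2.65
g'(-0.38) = -2.50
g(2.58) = 40.75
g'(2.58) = 82.64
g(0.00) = -3.00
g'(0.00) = 0.00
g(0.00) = -3.00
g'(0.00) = 0.00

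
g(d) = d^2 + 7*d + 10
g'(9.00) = 25.00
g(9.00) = 154.00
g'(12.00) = 31.00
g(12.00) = 238.00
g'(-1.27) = 4.46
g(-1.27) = 2.72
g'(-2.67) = 1.66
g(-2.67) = -1.56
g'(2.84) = 12.68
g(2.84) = 37.95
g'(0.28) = 7.56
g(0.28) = 12.04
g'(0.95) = 8.90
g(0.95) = 17.55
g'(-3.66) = -0.32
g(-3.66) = -2.22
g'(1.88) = 10.76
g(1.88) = 26.69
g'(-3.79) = -0.58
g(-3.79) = -2.17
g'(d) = 2*d + 7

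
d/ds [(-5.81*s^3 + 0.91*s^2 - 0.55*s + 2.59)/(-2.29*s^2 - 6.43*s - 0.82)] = (13.3049*s^4 + 74.7166*s^3 + 7.1818*s^2 + 10.3698*s + 17.1047)/(5.2441*s^4 + 29.4494*s^3 + 45.1005*s^2 + 10.5452*s + 0.6724)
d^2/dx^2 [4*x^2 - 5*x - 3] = 8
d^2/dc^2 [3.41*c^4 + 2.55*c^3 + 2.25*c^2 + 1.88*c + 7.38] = 40.92*c^2 + 15.3*c + 4.5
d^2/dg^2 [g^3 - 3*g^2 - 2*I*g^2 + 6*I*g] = 6*g - 6 - 4*I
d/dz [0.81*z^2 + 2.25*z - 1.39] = 1.62*z + 2.25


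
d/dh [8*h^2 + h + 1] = 16*h + 1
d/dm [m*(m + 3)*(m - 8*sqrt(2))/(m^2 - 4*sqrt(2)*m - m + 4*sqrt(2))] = (m*(m + 3)*(m - 8*sqrt(2))*(-2*m + 1 + 4*sqrt(2)) + (m*(m + 3) + m*(m - 8*sqrt(2)) + (m + 3)*(m - 8*sqrt(2)))*(m^2 - 4*sqrt(2)*m - m + 4*sqrt(2)))/(m^2 - 4*sqrt(2)*m - m + 4*sqrt(2))^2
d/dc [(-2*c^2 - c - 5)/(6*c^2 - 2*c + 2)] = (5*c^2 + 26*c - 6)/(2*(9*c^4 - 6*c^3 + 7*c^2 - 2*c + 1))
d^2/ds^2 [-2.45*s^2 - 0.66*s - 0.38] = -4.90000000000000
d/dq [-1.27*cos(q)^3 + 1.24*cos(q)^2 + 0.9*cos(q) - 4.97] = (3.81*cos(q)^2 - 2.48*cos(q) - 0.9)*sin(q)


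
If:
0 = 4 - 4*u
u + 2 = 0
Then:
No Solution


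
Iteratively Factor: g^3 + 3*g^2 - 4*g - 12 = (g - 2)*(g^2 + 5*g + 6) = (g - 2)*(g + 3)*(g + 2)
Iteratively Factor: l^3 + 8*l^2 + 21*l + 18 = (l + 2)*(l^2 + 6*l + 9) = (l + 2)*(l + 3)*(l + 3)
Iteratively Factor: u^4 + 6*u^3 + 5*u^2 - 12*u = (u + 3)*(u^3 + 3*u^2 - 4*u) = u*(u + 3)*(u^2 + 3*u - 4) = u*(u - 1)*(u + 3)*(u + 4)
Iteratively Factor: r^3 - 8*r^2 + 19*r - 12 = (r - 1)*(r^2 - 7*r + 12) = (r - 3)*(r - 1)*(r - 4)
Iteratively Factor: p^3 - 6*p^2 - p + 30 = (p - 5)*(p^2 - p - 6) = (p - 5)*(p - 3)*(p + 2)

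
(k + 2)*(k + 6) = k^2 + 8*k + 12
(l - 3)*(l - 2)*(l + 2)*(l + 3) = l^4 - 13*l^2 + 36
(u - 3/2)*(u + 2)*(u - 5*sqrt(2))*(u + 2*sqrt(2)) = u^4 - 3*sqrt(2)*u^3 + u^3/2 - 23*u^2 - 3*sqrt(2)*u^2/2 - 10*u + 9*sqrt(2)*u + 60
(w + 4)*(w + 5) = w^2 + 9*w + 20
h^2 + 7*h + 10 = (h + 2)*(h + 5)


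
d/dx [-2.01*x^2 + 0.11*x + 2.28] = 0.11 - 4.02*x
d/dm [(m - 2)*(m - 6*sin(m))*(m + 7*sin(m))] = (2 - m)*(m + 7*sin(m))*(6*cos(m) - 1) + (m - 2)*(m - 6*sin(m))*(7*cos(m) + 1) + (m - 6*sin(m))*(m + 7*sin(m))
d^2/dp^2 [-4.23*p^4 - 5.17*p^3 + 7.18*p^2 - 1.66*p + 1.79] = -50.76*p^2 - 31.02*p + 14.36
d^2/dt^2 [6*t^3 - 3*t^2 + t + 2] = 36*t - 6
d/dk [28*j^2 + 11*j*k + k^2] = 11*j + 2*k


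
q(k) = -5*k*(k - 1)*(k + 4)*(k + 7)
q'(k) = -5*k*(k - 1)*(k + 4) - 5*k*(k - 1)*(k + 7) - 5*k*(k + 4)*(k + 7) - 5*(k - 1)*(k + 4)*(k + 7) = -20*k^3 - 150*k^2 - 170*k + 140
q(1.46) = -155.11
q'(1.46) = -490.18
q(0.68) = 39.11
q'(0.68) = -51.25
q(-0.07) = -10.20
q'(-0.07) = 151.17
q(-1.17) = -209.45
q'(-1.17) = 165.60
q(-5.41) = 388.72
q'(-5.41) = -163.71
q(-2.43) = -299.01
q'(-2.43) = -45.66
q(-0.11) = -16.36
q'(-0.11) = 156.91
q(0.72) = 36.73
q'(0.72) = -67.62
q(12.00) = -200640.00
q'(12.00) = -58060.00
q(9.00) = -74880.00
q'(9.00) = -28120.00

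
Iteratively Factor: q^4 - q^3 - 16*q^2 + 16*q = (q + 4)*(q^3 - 5*q^2 + 4*q) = (q - 4)*(q + 4)*(q^2 - q) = q*(q - 4)*(q + 4)*(q - 1)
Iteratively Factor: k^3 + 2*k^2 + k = (k)*(k^2 + 2*k + 1) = k*(k + 1)*(k + 1)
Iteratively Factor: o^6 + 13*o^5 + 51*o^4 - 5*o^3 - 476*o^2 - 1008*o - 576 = (o + 4)*(o^5 + 9*o^4 + 15*o^3 - 65*o^2 - 216*o - 144) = (o + 1)*(o + 4)*(o^4 + 8*o^3 + 7*o^2 - 72*o - 144) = (o + 1)*(o + 4)^2*(o^3 + 4*o^2 - 9*o - 36) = (o + 1)*(o + 4)^3*(o^2 - 9) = (o + 1)*(o + 3)*(o + 4)^3*(o - 3)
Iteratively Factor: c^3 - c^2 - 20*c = (c + 4)*(c^2 - 5*c) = (c - 5)*(c + 4)*(c)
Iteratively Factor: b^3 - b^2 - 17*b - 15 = (b + 1)*(b^2 - 2*b - 15) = (b - 5)*(b + 1)*(b + 3)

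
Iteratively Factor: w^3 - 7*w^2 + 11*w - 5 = (w - 5)*(w^2 - 2*w + 1) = (w - 5)*(w - 1)*(w - 1)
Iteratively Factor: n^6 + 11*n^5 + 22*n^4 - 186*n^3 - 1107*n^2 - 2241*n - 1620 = (n + 3)*(n^5 + 8*n^4 - 2*n^3 - 180*n^2 - 567*n - 540) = (n + 3)^2*(n^4 + 5*n^3 - 17*n^2 - 129*n - 180) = (n - 5)*(n + 3)^2*(n^3 + 10*n^2 + 33*n + 36) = (n - 5)*(n + 3)^3*(n^2 + 7*n + 12) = (n - 5)*(n + 3)^3*(n + 4)*(n + 3)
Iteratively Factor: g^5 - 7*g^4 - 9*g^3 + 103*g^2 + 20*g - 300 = (g - 2)*(g^4 - 5*g^3 - 19*g^2 + 65*g + 150) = (g - 5)*(g - 2)*(g^3 - 19*g - 30) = (g - 5)*(g - 2)*(g + 3)*(g^2 - 3*g - 10) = (g - 5)*(g - 2)*(g + 2)*(g + 3)*(g - 5)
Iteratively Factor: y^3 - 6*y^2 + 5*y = (y - 5)*(y^2 - y) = (y - 5)*(y - 1)*(y)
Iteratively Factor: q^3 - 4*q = (q + 2)*(q^2 - 2*q) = (q - 2)*(q + 2)*(q)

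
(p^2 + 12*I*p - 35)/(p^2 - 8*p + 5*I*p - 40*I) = (p + 7*I)/(p - 8)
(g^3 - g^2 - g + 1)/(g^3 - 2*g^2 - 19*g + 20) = (g^2 - 1)/(g^2 - g - 20)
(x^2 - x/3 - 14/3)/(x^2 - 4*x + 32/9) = 3*(3*x^2 - x - 14)/(9*x^2 - 36*x + 32)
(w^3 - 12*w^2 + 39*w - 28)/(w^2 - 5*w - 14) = (w^2 - 5*w + 4)/(w + 2)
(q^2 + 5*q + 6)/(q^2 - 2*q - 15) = (q + 2)/(q - 5)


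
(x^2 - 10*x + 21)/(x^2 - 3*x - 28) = (x - 3)/(x + 4)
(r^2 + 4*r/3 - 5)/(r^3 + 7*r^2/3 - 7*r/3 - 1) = (3*r - 5)/(3*r^2 - 2*r - 1)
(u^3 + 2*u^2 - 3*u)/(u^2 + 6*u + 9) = u*(u - 1)/(u + 3)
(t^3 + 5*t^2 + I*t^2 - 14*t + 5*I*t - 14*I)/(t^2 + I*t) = t + 5 - 14/t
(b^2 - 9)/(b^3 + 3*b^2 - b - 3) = (b - 3)/(b^2 - 1)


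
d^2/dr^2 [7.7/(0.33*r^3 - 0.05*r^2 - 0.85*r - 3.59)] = ((0.77 - 15.246*r)*(-0.33*r^3 + 0.05*r^2 + 0.85*r + 3.59) - 7.7*(-1.98*r^2 + 0.2*r + 1.7)*(-0.99*r^2 + 0.1*r + 0.85))/(-0.33*r^3 + 0.05*r^2 + 0.85*r + 3.59)^3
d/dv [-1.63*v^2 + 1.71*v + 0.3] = 1.71 - 3.26*v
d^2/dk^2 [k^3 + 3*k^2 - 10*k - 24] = 6*k + 6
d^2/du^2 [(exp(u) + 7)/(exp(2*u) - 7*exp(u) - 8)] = (exp(4*u) + 35*exp(3*u) - 99*exp(2*u) + 511*exp(u) - 328)*exp(u)/(exp(6*u) - 21*exp(5*u) + 123*exp(4*u) - 7*exp(3*u) - 984*exp(2*u) - 1344*exp(u) - 512)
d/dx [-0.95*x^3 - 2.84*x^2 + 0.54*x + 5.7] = -2.85*x^2 - 5.68*x + 0.54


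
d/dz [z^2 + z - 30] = 2*z + 1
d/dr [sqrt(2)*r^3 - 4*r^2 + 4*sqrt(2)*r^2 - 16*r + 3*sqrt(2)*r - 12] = 3*sqrt(2)*r^2 - 8*r + 8*sqrt(2)*r - 16 + 3*sqrt(2)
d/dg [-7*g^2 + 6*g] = 6 - 14*g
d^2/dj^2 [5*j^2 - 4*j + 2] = 10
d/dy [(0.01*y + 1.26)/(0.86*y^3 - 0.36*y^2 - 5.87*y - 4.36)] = (-0.0172*y^3 - 3.2472*y^2 + 0.9072*y + 7.3526)/(0.7396*y^6 - 0.6192*y^5 - 9.9668*y^4 - 3.2728*y^3 + 37.5961*y^2 + 51.1864*y + 19.0096)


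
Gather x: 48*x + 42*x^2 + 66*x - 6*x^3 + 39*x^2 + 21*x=-6*x^3 + 81*x^2 + 135*x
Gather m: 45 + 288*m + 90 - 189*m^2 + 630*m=-189*m^2 + 918*m + 135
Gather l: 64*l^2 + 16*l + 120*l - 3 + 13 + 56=64*l^2 + 136*l + 66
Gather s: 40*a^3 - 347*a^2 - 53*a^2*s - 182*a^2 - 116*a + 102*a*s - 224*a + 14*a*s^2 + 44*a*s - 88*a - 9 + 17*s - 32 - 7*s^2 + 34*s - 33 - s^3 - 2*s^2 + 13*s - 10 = 40*a^3 - 529*a^2 - 428*a - s^3 + s^2*(14*a - 9) + s*(-53*a^2 + 146*a + 64) - 84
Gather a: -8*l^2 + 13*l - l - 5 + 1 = -8*l^2 + 12*l - 4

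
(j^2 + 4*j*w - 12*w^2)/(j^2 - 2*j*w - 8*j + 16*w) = (j + 6*w)/(j - 8)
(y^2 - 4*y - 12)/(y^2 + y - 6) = (y^2 - 4*y - 12)/(y^2 + y - 6)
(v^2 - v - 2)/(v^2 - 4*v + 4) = (v + 1)/(v - 2)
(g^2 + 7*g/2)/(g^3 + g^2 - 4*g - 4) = g*(2*g + 7)/(2*(g^3 + g^2 - 4*g - 4))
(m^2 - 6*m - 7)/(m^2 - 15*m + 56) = (m + 1)/(m - 8)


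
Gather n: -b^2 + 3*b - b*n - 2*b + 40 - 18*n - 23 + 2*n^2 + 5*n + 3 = -b^2 + b + 2*n^2 + n*(-b - 13) + 20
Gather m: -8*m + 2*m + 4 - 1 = 3 - 6*m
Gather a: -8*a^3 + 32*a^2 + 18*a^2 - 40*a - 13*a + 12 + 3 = -8*a^3 + 50*a^2 - 53*a + 15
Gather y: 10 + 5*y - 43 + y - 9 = 6*y - 42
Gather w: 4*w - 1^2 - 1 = 4*w - 2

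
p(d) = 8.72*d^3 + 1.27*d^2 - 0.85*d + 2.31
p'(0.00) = -0.85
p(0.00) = 2.31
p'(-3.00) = 226.97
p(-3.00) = -219.15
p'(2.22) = 133.72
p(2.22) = 102.09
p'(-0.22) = -0.14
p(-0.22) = 2.47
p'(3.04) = 248.63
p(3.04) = 256.45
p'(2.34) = 148.34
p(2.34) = 119.00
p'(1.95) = 103.58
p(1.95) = 70.14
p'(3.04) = 248.63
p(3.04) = 256.45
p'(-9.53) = 2350.82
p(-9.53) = -7421.61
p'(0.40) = 4.35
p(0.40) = 2.73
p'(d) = 26.16*d^2 + 2.54*d - 0.85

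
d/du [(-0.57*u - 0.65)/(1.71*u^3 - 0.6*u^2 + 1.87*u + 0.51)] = (1.9494*u^3 + 2.9925*u^2 - 0.78*u + 0.9248)/(2.9241*u^6 - 2.052*u^5 + 6.7554*u^4 - 0.4998*u^3 + 2.8849*u^2 + 1.9074*u + 0.2601)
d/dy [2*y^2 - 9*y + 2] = 4*y - 9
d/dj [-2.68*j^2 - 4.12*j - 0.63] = -5.36*j - 4.12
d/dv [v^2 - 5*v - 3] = 2*v - 5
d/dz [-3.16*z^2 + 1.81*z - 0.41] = 1.81 - 6.32*z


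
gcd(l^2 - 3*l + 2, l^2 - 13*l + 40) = 1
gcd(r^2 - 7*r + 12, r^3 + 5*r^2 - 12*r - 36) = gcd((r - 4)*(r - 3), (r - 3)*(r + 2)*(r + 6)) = r - 3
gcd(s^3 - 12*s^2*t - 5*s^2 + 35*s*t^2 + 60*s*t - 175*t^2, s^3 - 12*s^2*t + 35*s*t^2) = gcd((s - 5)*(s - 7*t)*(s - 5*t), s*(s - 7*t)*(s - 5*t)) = s^2 - 12*s*t + 35*t^2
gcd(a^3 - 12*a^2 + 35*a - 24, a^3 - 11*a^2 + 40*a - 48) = a - 3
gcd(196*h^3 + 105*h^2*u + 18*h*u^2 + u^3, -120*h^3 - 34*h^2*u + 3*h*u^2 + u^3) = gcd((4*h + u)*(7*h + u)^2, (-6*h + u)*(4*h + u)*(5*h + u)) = 4*h + u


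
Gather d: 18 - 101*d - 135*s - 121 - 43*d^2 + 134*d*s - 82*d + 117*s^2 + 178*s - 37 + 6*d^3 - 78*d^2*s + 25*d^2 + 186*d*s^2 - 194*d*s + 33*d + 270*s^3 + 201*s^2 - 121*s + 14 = 6*d^3 + d^2*(-78*s - 18) + d*(186*s^2 - 60*s - 150) + 270*s^3 + 318*s^2 - 78*s - 126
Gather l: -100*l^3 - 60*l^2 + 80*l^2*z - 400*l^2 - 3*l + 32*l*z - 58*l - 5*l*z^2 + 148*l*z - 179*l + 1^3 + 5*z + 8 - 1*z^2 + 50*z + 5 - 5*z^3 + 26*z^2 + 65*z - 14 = -100*l^3 + l^2*(80*z - 460) + l*(-5*z^2 + 180*z - 240) - 5*z^3 + 25*z^2 + 120*z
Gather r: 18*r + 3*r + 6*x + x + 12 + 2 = 21*r + 7*x + 14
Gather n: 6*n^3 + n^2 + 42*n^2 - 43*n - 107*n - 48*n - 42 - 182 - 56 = 6*n^3 + 43*n^2 - 198*n - 280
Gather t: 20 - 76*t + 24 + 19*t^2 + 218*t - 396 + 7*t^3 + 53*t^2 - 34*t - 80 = 7*t^3 + 72*t^2 + 108*t - 432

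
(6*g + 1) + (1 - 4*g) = 2*g + 2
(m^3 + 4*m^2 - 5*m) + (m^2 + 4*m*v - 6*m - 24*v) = m^3 + 5*m^2 + 4*m*v - 11*m - 24*v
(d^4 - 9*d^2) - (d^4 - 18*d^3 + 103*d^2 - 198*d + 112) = 18*d^3 - 112*d^2 + 198*d - 112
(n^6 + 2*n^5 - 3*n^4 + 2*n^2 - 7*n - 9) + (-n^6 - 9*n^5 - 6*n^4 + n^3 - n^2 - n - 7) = -7*n^5 - 9*n^4 + n^3 + n^2 - 8*n - 16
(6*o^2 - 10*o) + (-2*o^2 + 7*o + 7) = 4*o^2 - 3*o + 7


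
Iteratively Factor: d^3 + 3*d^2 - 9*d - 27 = (d + 3)*(d^2 - 9) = (d + 3)^2*(d - 3)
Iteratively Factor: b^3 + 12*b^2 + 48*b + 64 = (b + 4)*(b^2 + 8*b + 16) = (b + 4)^2*(b + 4)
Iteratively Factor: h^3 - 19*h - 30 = (h - 5)*(h^2 + 5*h + 6) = (h - 5)*(h + 3)*(h + 2)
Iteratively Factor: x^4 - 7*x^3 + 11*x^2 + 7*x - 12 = (x - 4)*(x^3 - 3*x^2 - x + 3) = (x - 4)*(x + 1)*(x^2 - 4*x + 3) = (x - 4)*(x - 1)*(x + 1)*(x - 3)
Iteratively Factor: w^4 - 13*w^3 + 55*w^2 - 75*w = (w - 5)*(w^3 - 8*w^2 + 15*w) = (w - 5)^2*(w^2 - 3*w) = w*(w - 5)^2*(w - 3)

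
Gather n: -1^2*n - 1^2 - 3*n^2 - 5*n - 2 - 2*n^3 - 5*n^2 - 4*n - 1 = -2*n^3 - 8*n^2 - 10*n - 4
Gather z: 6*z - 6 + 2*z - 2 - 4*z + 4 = 4*z - 4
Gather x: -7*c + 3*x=-7*c + 3*x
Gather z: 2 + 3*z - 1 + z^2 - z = z^2 + 2*z + 1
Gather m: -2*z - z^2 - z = -z^2 - 3*z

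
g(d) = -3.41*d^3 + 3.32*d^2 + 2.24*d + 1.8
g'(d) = -10.23*d^2 + 6.64*d + 2.24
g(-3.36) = 161.11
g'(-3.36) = -135.56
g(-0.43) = 1.72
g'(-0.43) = -2.51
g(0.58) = 3.55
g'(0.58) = 2.65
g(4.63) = -255.11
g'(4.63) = -186.32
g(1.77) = -2.74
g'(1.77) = -18.06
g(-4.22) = 307.74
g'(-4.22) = -207.96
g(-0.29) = 1.51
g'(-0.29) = -0.55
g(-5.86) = 788.88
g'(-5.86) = -387.96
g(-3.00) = 117.03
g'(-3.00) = -109.75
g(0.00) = 1.80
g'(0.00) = 2.24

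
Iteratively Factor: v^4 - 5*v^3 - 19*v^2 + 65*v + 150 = (v - 5)*(v^3 - 19*v - 30) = (v - 5)^2*(v^2 + 5*v + 6) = (v - 5)^2*(v + 3)*(v + 2)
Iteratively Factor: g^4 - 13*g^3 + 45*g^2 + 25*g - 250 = (g + 2)*(g^3 - 15*g^2 + 75*g - 125) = (g - 5)*(g + 2)*(g^2 - 10*g + 25) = (g - 5)^2*(g + 2)*(g - 5)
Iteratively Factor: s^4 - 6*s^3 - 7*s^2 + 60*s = (s + 3)*(s^3 - 9*s^2 + 20*s) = (s - 4)*(s + 3)*(s^2 - 5*s) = s*(s - 4)*(s + 3)*(s - 5)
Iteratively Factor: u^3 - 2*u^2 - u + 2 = (u - 1)*(u^2 - u - 2) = (u - 1)*(u + 1)*(u - 2)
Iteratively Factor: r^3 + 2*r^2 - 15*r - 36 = (r + 3)*(r^2 - r - 12) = (r - 4)*(r + 3)*(r + 3)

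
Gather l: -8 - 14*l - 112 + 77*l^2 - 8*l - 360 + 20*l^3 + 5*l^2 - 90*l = 20*l^3 + 82*l^2 - 112*l - 480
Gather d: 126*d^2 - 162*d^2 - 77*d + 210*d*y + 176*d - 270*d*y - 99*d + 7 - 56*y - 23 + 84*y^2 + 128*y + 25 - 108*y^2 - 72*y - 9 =-36*d^2 - 60*d*y - 24*y^2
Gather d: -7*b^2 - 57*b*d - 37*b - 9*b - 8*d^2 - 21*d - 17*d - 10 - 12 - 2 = -7*b^2 - 46*b - 8*d^2 + d*(-57*b - 38) - 24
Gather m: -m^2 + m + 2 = -m^2 + m + 2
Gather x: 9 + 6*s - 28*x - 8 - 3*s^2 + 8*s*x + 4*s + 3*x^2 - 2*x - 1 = -3*s^2 + 10*s + 3*x^2 + x*(8*s - 30)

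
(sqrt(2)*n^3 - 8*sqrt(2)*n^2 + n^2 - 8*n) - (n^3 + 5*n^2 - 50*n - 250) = -n^3 + sqrt(2)*n^3 - 8*sqrt(2)*n^2 - 4*n^2 + 42*n + 250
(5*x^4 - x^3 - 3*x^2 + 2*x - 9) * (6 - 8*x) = -40*x^5 + 38*x^4 + 18*x^3 - 34*x^2 + 84*x - 54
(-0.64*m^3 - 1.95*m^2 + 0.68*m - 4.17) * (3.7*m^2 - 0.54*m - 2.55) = -2.368*m^5 - 6.8694*m^4 + 5.201*m^3 - 10.8237*m^2 + 0.5178*m + 10.6335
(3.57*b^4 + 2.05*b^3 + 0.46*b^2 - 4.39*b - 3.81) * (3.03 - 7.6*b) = -27.132*b^5 - 4.7629*b^4 + 2.7155*b^3 + 34.7578*b^2 + 15.6543*b - 11.5443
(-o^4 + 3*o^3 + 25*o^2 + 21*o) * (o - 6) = -o^5 + 9*o^4 + 7*o^3 - 129*o^2 - 126*o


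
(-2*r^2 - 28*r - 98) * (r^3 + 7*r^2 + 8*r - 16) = -2*r^5 - 42*r^4 - 310*r^3 - 878*r^2 - 336*r + 1568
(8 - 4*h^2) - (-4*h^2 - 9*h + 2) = 9*h + 6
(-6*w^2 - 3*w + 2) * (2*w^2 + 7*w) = -12*w^4 - 48*w^3 - 17*w^2 + 14*w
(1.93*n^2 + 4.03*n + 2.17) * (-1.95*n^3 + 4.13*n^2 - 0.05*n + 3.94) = -3.7635*n^5 + 0.112399999999999*n^4 + 12.3159*n^3 + 16.3648*n^2 + 15.7697*n + 8.5498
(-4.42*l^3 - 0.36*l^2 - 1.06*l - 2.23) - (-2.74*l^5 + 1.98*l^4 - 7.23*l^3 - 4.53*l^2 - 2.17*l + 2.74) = 2.74*l^5 - 1.98*l^4 + 2.81*l^3 + 4.17*l^2 + 1.11*l - 4.97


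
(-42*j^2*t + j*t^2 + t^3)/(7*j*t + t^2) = -6*j + t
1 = 1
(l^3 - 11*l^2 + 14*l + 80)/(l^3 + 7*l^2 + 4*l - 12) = (l^2 - 13*l + 40)/(l^2 + 5*l - 6)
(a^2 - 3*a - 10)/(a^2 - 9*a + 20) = (a + 2)/(a - 4)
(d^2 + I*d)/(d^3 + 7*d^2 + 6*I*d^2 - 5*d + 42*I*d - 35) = d/(d^2 + d*(7 + 5*I) + 35*I)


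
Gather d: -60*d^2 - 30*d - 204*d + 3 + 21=-60*d^2 - 234*d + 24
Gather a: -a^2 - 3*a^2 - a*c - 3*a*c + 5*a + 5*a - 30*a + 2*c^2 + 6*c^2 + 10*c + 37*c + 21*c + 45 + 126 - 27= -4*a^2 + a*(-4*c - 20) + 8*c^2 + 68*c + 144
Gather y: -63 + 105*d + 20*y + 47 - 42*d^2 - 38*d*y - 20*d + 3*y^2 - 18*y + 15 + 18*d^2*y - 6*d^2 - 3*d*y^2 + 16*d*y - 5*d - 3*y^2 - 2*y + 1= -48*d^2 - 3*d*y^2 + 80*d + y*(18*d^2 - 22*d)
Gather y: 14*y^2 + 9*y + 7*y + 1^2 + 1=14*y^2 + 16*y + 2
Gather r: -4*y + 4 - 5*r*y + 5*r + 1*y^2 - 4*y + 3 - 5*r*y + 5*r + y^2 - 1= r*(10 - 10*y) + 2*y^2 - 8*y + 6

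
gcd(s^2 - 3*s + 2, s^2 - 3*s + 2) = s^2 - 3*s + 2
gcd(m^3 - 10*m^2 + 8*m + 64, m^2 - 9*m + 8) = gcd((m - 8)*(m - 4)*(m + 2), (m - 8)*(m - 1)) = m - 8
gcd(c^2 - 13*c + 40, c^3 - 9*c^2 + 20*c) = c - 5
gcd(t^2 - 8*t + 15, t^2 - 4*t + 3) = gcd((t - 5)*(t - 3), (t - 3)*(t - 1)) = t - 3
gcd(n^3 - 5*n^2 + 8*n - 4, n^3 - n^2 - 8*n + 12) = n^2 - 4*n + 4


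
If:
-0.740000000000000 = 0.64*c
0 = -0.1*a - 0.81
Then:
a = -8.10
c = -1.16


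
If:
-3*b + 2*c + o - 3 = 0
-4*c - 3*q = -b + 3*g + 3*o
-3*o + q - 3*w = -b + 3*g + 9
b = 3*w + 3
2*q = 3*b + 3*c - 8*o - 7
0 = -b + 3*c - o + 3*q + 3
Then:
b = 650/101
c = 829/101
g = -2906/303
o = 595/101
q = -515/101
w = 347/303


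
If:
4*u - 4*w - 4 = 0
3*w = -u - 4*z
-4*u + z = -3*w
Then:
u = -9/8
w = -17/8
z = 15/8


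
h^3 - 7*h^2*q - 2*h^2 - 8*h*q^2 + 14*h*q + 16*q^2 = (h - 2)*(h - 8*q)*(h + q)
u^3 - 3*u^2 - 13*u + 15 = (u - 5)*(u - 1)*(u + 3)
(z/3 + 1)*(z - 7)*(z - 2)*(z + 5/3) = z^4/3 - 13*z^3/9 - 23*z^2/3 + 61*z/9 + 70/3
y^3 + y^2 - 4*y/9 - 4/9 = (y - 2/3)*(y + 2/3)*(y + 1)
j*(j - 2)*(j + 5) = j^3 + 3*j^2 - 10*j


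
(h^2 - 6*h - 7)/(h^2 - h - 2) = (h - 7)/(h - 2)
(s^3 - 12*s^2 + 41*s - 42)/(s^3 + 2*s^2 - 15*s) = (s^2 - 9*s + 14)/(s*(s + 5))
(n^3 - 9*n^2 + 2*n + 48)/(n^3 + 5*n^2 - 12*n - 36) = (n - 8)/(n + 6)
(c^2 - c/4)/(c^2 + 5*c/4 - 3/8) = 2*c/(2*c + 3)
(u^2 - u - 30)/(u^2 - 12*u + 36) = (u + 5)/(u - 6)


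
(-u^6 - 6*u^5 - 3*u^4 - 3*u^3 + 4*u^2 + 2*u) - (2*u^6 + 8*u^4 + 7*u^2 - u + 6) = -3*u^6 - 6*u^5 - 11*u^4 - 3*u^3 - 3*u^2 + 3*u - 6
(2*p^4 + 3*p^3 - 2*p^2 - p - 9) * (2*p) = 4*p^5 + 6*p^4 - 4*p^3 - 2*p^2 - 18*p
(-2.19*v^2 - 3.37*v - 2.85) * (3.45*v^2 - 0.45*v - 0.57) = -7.5555*v^4 - 10.641*v^3 - 7.0677*v^2 + 3.2034*v + 1.6245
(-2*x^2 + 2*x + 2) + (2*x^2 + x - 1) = 3*x + 1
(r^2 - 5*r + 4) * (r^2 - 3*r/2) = r^4 - 13*r^3/2 + 23*r^2/2 - 6*r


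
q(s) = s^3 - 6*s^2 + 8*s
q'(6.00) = 44.00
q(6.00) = 48.00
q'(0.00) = 8.00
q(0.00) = 0.00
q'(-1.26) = 27.88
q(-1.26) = -21.61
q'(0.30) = 4.67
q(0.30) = 1.89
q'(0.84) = 0.04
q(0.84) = 3.08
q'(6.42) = 54.61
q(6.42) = 68.67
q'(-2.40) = 54.08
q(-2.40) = -67.58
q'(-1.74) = 37.96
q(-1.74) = -37.35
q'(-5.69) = 173.41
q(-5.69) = -424.00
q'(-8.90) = 352.43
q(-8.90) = -1251.43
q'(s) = 3*s^2 - 12*s + 8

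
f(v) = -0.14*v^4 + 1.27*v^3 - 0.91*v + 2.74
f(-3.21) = -51.21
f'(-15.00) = 2746.34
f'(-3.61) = 75.09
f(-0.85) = 2.66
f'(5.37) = 22.24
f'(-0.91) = 2.67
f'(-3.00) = 48.50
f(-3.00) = -40.16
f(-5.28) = -288.21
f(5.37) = 78.10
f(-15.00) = -11357.36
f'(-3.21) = 56.87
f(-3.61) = -77.50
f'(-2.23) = 24.25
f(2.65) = 17.06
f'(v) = -0.56*v^3 + 3.81*v^2 - 0.91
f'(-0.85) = 2.19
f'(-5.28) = 187.74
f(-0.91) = 2.52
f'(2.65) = 15.42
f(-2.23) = -12.78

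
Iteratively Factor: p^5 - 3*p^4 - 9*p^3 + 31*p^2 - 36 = (p + 3)*(p^4 - 6*p^3 + 9*p^2 + 4*p - 12) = (p - 2)*(p + 3)*(p^3 - 4*p^2 + p + 6) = (p - 3)*(p - 2)*(p + 3)*(p^2 - p - 2) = (p - 3)*(p - 2)^2*(p + 3)*(p + 1)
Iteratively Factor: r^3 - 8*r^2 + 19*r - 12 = (r - 3)*(r^2 - 5*r + 4) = (r - 3)*(r - 1)*(r - 4)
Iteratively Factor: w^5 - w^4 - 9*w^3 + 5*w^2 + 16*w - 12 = (w + 2)*(w^4 - 3*w^3 - 3*w^2 + 11*w - 6) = (w - 3)*(w + 2)*(w^3 - 3*w + 2) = (w - 3)*(w + 2)^2*(w^2 - 2*w + 1) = (w - 3)*(w - 1)*(w + 2)^2*(w - 1)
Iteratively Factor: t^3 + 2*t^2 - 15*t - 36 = (t - 4)*(t^2 + 6*t + 9) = (t - 4)*(t + 3)*(t + 3)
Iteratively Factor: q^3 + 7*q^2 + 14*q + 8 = (q + 1)*(q^2 + 6*q + 8) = (q + 1)*(q + 2)*(q + 4)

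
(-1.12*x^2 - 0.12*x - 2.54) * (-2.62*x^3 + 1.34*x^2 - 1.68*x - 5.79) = 2.9344*x^5 - 1.1864*x^4 + 8.3756*x^3 + 3.2828*x^2 + 4.962*x + 14.7066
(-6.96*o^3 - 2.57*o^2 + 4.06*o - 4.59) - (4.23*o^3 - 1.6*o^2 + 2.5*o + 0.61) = -11.19*o^3 - 0.97*o^2 + 1.56*o - 5.2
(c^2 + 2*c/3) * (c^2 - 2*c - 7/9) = c^4 - 4*c^3/3 - 19*c^2/9 - 14*c/27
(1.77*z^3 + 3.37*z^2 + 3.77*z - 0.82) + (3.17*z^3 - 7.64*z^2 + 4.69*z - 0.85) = 4.94*z^3 - 4.27*z^2 + 8.46*z - 1.67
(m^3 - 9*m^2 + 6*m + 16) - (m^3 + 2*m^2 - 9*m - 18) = -11*m^2 + 15*m + 34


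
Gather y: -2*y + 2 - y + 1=3 - 3*y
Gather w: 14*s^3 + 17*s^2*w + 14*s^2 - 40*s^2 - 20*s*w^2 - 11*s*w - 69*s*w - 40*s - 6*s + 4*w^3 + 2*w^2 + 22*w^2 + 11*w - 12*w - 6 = 14*s^3 - 26*s^2 - 46*s + 4*w^3 + w^2*(24 - 20*s) + w*(17*s^2 - 80*s - 1) - 6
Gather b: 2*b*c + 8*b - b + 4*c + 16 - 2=b*(2*c + 7) + 4*c + 14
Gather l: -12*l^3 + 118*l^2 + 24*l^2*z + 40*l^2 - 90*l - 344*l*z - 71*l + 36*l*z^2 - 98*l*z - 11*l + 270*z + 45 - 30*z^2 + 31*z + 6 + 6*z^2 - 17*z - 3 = -12*l^3 + l^2*(24*z + 158) + l*(36*z^2 - 442*z - 172) - 24*z^2 + 284*z + 48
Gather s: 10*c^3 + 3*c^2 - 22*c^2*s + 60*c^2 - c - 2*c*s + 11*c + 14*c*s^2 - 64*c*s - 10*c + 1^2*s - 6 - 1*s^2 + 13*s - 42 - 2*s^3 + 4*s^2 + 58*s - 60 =10*c^3 + 63*c^2 - 2*s^3 + s^2*(14*c + 3) + s*(-22*c^2 - 66*c + 72) - 108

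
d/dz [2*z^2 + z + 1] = 4*z + 1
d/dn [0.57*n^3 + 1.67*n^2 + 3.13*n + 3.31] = 1.71*n^2 + 3.34*n + 3.13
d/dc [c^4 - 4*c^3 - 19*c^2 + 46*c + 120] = 4*c^3 - 12*c^2 - 38*c + 46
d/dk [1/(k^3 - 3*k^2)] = 3*(2 - k)/(k^3*(k - 3)^2)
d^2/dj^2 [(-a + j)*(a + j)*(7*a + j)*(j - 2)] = -2*a^2 + 42*a*j - 28*a + 12*j^2 - 12*j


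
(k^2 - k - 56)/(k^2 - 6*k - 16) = (k + 7)/(k + 2)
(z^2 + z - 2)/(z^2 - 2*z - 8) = (z - 1)/(z - 4)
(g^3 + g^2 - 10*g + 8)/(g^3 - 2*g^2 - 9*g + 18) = (g^2 + 3*g - 4)/(g^2 - 9)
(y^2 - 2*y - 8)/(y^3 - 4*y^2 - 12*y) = (y - 4)/(y*(y - 6))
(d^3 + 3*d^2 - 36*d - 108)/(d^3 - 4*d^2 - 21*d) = (d^2 - 36)/(d*(d - 7))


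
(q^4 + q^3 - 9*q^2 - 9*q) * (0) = 0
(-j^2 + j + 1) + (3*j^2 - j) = 2*j^2 + 1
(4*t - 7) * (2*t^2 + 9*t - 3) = 8*t^3 + 22*t^2 - 75*t + 21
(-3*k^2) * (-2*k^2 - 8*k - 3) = 6*k^4 + 24*k^3 + 9*k^2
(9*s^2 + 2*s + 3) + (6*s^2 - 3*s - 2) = 15*s^2 - s + 1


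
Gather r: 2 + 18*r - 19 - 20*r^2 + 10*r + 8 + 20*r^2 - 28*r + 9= 0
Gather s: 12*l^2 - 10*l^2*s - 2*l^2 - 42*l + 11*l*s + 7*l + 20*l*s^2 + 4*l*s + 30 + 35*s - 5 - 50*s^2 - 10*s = 10*l^2 - 35*l + s^2*(20*l - 50) + s*(-10*l^2 + 15*l + 25) + 25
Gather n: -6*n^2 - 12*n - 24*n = -6*n^2 - 36*n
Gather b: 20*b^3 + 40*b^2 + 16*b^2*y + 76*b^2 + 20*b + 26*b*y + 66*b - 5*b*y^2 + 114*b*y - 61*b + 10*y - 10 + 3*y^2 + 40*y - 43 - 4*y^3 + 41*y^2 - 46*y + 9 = 20*b^3 + b^2*(16*y + 116) + b*(-5*y^2 + 140*y + 25) - 4*y^3 + 44*y^2 + 4*y - 44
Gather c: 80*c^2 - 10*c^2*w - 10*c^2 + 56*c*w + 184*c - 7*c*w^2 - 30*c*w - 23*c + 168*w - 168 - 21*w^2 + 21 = c^2*(70 - 10*w) + c*(-7*w^2 + 26*w + 161) - 21*w^2 + 168*w - 147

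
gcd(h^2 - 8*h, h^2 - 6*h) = h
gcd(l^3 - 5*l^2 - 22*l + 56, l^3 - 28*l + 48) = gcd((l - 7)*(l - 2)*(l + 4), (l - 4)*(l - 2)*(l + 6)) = l - 2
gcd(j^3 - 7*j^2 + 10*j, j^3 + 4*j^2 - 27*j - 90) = j - 5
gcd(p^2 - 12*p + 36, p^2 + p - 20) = 1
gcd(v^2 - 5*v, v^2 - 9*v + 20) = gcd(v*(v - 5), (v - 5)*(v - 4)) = v - 5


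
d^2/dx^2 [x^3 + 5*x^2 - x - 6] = 6*x + 10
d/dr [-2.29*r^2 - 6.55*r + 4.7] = -4.58*r - 6.55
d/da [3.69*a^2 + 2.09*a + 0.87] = 7.38*a + 2.09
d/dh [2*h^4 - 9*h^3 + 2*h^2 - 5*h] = 8*h^3 - 27*h^2 + 4*h - 5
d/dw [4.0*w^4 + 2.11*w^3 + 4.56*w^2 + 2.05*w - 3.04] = 16.0*w^3 + 6.33*w^2 + 9.12*w + 2.05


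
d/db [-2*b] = -2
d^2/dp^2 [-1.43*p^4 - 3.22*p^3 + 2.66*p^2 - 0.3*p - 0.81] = -17.16*p^2 - 19.32*p + 5.32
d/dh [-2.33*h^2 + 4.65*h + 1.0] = 4.65 - 4.66*h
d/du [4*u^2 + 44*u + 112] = 8*u + 44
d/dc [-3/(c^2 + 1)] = 6*c/(c^2 + 1)^2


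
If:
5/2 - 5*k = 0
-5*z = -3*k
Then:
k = 1/2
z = 3/10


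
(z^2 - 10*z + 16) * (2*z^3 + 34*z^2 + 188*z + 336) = 2*z^5 + 14*z^4 - 120*z^3 - 1000*z^2 - 352*z + 5376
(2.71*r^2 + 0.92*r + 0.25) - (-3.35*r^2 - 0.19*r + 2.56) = 6.06*r^2 + 1.11*r - 2.31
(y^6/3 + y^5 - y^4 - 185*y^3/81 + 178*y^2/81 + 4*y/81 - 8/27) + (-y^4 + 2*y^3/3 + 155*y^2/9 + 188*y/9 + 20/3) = y^6/3 + y^5 - 2*y^4 - 131*y^3/81 + 1573*y^2/81 + 1696*y/81 + 172/27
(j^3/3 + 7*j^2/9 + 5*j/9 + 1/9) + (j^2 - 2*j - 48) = j^3/3 + 16*j^2/9 - 13*j/9 - 431/9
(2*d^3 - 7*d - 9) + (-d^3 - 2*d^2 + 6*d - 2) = d^3 - 2*d^2 - d - 11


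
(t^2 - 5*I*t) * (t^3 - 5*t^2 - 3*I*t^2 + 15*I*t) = t^5 - 5*t^4 - 8*I*t^4 - 15*t^3 + 40*I*t^3 + 75*t^2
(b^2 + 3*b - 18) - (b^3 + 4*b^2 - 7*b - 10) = -b^3 - 3*b^2 + 10*b - 8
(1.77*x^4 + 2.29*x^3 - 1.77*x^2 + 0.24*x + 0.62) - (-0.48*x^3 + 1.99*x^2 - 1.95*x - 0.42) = 1.77*x^4 + 2.77*x^3 - 3.76*x^2 + 2.19*x + 1.04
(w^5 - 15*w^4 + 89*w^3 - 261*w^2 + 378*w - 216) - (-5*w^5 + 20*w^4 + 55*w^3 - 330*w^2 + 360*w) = 6*w^5 - 35*w^4 + 34*w^3 + 69*w^2 + 18*w - 216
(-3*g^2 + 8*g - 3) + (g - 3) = -3*g^2 + 9*g - 6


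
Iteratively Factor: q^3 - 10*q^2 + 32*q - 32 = (q - 4)*(q^2 - 6*q + 8) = (q - 4)^2*(q - 2)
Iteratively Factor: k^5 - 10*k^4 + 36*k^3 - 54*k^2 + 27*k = (k)*(k^4 - 10*k^3 + 36*k^2 - 54*k + 27) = k*(k - 3)*(k^3 - 7*k^2 + 15*k - 9) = k*(k - 3)^2*(k^2 - 4*k + 3) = k*(k - 3)^2*(k - 1)*(k - 3)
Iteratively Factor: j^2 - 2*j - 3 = (j + 1)*(j - 3)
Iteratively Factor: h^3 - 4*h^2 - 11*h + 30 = (h - 2)*(h^2 - 2*h - 15) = (h - 2)*(h + 3)*(h - 5)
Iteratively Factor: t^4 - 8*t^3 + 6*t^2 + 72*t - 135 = (t - 3)*(t^3 - 5*t^2 - 9*t + 45) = (t - 3)*(t + 3)*(t^2 - 8*t + 15) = (t - 5)*(t - 3)*(t + 3)*(t - 3)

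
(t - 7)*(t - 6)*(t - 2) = t^3 - 15*t^2 + 68*t - 84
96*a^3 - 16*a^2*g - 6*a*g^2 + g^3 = (-6*a + g)*(-4*a + g)*(4*a + g)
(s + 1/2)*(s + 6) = s^2 + 13*s/2 + 3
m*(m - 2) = m^2 - 2*m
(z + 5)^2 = z^2 + 10*z + 25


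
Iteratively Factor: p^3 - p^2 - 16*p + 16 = (p + 4)*(p^2 - 5*p + 4) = (p - 1)*(p + 4)*(p - 4)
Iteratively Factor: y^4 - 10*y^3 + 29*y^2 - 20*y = (y - 5)*(y^3 - 5*y^2 + 4*y) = (y - 5)*(y - 1)*(y^2 - 4*y) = y*(y - 5)*(y - 1)*(y - 4)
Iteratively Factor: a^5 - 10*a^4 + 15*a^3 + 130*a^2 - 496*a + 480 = (a - 5)*(a^4 - 5*a^3 - 10*a^2 + 80*a - 96) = (a - 5)*(a + 4)*(a^3 - 9*a^2 + 26*a - 24) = (a - 5)*(a - 3)*(a + 4)*(a^2 - 6*a + 8) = (a - 5)*(a - 3)*(a - 2)*(a + 4)*(a - 4)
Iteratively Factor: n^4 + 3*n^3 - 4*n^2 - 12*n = (n + 3)*(n^3 - 4*n) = n*(n + 3)*(n^2 - 4) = n*(n - 2)*(n + 3)*(n + 2)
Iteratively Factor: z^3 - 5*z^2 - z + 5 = (z + 1)*(z^2 - 6*z + 5) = (z - 5)*(z + 1)*(z - 1)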